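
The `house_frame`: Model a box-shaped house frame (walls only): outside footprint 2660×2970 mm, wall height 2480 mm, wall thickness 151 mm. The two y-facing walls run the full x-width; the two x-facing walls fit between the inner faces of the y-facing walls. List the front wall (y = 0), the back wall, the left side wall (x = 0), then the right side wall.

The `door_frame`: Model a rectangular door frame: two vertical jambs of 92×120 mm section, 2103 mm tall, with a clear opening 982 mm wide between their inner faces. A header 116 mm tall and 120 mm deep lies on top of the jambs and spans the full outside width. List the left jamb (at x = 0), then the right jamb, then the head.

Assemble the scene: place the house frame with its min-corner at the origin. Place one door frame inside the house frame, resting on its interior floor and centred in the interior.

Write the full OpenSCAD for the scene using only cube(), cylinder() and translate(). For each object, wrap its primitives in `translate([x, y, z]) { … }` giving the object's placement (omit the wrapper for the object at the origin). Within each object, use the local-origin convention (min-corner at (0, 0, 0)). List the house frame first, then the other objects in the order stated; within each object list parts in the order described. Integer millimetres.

cube([2660, 151, 2480]);
translate([0, 2819, 0]) cube([2660, 151, 2480]);
translate([0, 151, 0]) cube([151, 2668, 2480]);
translate([2509, 151, 0]) cube([151, 2668, 2480]);
translate([747, 1425, 0]) {
  cube([92, 120, 2103]);
  translate([1074, 0, 0]) cube([92, 120, 2103]);
  translate([0, 0, 2103]) cube([1166, 120, 116]);
}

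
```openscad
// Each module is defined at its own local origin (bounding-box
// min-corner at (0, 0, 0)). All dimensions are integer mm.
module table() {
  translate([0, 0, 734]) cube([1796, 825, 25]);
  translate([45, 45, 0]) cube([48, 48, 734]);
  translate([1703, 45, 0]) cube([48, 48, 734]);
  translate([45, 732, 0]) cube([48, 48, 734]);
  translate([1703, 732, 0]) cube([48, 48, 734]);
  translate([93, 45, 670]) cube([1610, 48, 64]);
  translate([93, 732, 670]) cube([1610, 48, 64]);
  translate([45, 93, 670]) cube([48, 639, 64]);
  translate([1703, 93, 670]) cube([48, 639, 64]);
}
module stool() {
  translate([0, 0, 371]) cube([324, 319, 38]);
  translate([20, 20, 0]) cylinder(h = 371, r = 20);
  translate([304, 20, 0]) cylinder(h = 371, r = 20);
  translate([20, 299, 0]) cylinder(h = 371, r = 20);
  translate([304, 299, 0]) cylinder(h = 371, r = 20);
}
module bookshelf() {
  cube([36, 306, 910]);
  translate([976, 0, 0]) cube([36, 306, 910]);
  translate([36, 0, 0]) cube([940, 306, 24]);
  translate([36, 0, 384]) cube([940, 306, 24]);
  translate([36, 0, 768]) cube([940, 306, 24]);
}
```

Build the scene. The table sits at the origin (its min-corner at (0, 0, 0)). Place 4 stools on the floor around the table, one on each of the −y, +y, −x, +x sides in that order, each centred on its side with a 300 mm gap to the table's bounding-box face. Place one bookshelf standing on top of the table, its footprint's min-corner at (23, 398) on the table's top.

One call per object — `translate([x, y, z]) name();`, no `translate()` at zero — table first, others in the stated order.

table();
translate([736, -619, 0]) stool();
translate([736, 1125, 0]) stool();
translate([-624, 253, 0]) stool();
translate([2096, 253, 0]) stool();
translate([23, 398, 759]) bookshelf();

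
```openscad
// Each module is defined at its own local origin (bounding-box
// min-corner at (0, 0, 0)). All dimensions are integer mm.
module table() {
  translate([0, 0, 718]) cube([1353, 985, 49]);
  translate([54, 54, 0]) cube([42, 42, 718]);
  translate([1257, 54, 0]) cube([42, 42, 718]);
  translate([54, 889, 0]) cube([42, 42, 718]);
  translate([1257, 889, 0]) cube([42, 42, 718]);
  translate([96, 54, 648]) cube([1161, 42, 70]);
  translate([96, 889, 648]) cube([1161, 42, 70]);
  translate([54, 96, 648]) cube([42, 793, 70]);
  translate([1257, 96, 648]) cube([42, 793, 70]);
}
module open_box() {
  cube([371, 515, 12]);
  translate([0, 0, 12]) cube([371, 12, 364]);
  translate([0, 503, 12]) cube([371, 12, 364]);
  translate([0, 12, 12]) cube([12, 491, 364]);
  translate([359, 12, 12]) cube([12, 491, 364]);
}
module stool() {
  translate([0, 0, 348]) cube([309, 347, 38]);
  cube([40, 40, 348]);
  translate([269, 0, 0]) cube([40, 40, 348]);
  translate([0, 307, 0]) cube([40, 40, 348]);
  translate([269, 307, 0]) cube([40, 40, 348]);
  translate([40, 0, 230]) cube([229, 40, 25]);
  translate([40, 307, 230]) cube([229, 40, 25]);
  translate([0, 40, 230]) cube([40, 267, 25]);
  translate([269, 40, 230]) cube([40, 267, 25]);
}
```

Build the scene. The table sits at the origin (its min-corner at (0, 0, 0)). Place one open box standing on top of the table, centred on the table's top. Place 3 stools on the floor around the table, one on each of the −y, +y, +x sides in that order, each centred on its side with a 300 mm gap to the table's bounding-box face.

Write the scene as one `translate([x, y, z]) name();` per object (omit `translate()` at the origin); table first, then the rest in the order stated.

table();
translate([491, 235, 767]) open_box();
translate([522, -647, 0]) stool();
translate([522, 1285, 0]) stool();
translate([1653, 319, 0]) stool();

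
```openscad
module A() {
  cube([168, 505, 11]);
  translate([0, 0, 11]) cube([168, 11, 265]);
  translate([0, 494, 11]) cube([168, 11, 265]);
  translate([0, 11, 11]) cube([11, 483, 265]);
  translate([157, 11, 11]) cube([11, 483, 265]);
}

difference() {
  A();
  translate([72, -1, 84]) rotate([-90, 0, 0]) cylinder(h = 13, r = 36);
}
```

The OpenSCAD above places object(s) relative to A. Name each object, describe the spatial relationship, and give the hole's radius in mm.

A is an open box. The open box has a circular hole through its front wall. The hole's radius is 36 mm.

The subtracted cylinder has r = 36 mm.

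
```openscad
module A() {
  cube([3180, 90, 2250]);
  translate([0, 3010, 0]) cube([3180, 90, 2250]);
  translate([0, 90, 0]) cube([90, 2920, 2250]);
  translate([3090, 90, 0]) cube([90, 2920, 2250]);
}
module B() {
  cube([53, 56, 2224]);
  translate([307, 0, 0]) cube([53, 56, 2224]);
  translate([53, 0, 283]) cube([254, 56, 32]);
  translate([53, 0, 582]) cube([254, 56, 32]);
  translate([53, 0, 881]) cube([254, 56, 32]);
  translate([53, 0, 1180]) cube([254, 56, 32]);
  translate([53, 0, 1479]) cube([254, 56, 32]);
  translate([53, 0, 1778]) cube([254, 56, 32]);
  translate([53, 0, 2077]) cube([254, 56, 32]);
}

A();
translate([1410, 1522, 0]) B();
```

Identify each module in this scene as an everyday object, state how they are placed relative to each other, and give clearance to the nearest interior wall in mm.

A is a house frame. B is a ladder. The ladder sits inside the house frame, centred. The clearance to the nearest interior wall is 1320 mm.

Clearances: x = 1320, y = 1432; minimum 1320 mm.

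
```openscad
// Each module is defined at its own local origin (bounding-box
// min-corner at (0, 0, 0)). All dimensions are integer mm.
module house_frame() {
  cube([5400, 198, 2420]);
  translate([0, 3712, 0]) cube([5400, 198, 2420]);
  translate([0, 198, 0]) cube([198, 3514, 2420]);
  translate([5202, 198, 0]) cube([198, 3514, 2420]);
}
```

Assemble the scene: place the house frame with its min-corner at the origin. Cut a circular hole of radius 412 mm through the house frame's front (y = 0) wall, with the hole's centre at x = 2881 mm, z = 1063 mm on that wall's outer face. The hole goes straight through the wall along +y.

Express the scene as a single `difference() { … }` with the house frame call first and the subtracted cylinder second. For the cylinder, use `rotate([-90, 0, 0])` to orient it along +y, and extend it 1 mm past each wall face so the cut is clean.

difference() {
  house_frame();
  translate([2881, -1, 1063]) rotate([-90, 0, 0]) cylinder(h = 200, r = 412);
}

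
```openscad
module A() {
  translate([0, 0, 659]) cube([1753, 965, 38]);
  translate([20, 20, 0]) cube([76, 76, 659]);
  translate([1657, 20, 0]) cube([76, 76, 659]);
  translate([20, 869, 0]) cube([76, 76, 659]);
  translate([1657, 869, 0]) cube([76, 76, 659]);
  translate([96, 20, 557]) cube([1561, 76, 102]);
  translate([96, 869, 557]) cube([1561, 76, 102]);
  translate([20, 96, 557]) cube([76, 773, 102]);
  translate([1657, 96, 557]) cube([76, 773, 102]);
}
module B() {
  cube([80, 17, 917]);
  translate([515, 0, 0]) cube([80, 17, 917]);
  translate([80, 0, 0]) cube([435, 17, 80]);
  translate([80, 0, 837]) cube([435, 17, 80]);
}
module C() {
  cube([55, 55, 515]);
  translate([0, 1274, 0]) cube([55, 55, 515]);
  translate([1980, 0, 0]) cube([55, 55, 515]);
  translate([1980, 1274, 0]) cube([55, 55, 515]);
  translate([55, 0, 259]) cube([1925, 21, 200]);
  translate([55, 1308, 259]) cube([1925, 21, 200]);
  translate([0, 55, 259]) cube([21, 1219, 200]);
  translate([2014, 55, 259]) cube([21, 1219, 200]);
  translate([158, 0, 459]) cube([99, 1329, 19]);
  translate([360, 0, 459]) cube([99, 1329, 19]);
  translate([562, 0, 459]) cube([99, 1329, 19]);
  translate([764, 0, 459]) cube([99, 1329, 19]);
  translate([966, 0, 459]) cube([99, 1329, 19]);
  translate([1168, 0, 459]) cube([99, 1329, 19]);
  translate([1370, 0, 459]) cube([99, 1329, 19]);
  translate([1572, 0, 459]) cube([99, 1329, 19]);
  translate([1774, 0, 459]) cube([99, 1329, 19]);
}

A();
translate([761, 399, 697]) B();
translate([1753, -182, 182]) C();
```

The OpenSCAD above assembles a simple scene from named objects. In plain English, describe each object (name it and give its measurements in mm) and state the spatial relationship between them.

A is a table: top 1753 mm (x) × 965 mm (y), 38 mm thick, upper face at z = 697 mm, on four 76×76 mm square legs, each inset 20 mm from the nearest pair of top edges, running from z = 0 to the bottom of the top. Four apron rails, 76 mm thick and 102 mm tall, run between adjacent legs with their top edges flush with the underside of the top and their outer faces flush with the legs' outer faces.

B is a rectangular picture frame lying in the x–z plane (depth along y). The opening is 435 mm wide (x) by 757 mm tall (z), surrounded by a border 80 mm wide on all four sides. The frame is 17 mm deep and is made of two full-height vertical stiles with two horizontal rails fitted between them.

C is a bed frame 2035 mm long (x) by 1329 mm wide (y). Four 55×55 mm corner posts, 515 mm tall, at the corners of the footprint. Four rails of 21 mm thickness and 200 mm height run between adjacent posts with their undersides at z = 259 mm, their outer faces flush with the outside of the frame (the two x-running rails run between the posts' inner faces; the two y-running rails run between the posts' inner faces). 9 slats, each 99 mm wide (x) and 19 mm thick, lie across the top of the two x-running rails, running the full 1329 mm width of the frame in y; the slats are evenly spaced along x between the inner faces of the end posts with equal gaps (rounded down to the nearest mm) at the −x end and between each pair — any rounding remainder accumulates at the +x end.

The picture frame is on top of the table. The bed frame is beside the table with their tops flush at z = 697.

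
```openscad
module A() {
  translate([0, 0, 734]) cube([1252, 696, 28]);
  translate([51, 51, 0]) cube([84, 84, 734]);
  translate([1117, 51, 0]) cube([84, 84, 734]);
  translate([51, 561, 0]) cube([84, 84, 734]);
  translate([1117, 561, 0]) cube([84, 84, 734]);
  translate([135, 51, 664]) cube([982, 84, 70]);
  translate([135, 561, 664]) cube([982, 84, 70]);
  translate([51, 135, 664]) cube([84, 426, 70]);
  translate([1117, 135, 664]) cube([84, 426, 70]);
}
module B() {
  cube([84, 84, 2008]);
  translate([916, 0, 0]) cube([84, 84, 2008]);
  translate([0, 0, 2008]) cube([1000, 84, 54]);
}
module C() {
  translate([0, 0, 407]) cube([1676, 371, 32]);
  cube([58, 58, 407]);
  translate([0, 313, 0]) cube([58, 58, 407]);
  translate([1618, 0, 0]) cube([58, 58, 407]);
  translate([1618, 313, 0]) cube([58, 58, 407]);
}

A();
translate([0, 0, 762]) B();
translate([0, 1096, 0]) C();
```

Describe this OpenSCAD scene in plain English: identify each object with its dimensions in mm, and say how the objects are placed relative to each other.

A is a table with a 1252×696 mm rectangular top, 28 mm thick, top surface at z = 762 mm, supported by four 84×84 mm square legs, each inset 51 mm from the nearest pair of top edges, running from the floor. Four apron rails, 84 mm thick and 70 mm tall, run between adjacent legs with their top edges flush with the underside of the top and their outer faces flush with the legs' outer faces.

B is a door frame. The clear opening is 832 mm wide and 2008 mm high. Two 84 mm wide jambs, 84 mm deep, stand either side of the opening from the floor to the top of the opening. A 54 mm thick head sits across the top of both jambs, spanning the full outside width of the frame.

C is a bench: a 1676×371 mm seat slab, 32 mm thick, top at z = 439 mm, on four 58×58 mm square legs flush with the seat corners and standing on z = 0.

The door frame is on top of the table. The bench is on the floor beside the table on its +y side.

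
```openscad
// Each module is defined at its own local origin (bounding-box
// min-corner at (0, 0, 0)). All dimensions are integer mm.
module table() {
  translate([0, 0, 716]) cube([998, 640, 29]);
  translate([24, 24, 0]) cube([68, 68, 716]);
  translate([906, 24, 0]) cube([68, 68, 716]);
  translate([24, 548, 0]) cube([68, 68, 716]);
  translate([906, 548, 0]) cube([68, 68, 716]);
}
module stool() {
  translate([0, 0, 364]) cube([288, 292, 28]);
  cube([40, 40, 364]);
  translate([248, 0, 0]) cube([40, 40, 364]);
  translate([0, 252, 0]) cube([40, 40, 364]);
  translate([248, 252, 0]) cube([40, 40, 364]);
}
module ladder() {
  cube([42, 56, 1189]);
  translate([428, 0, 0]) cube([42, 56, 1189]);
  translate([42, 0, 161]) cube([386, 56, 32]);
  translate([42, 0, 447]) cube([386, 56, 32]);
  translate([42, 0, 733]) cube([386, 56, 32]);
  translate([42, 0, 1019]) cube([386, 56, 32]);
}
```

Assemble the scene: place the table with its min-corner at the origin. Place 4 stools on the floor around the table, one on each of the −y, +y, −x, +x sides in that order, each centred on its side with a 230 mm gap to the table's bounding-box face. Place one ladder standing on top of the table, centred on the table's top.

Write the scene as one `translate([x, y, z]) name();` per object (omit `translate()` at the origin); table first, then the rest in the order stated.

table();
translate([355, -522, 0]) stool();
translate([355, 870, 0]) stool();
translate([-518, 174, 0]) stool();
translate([1228, 174, 0]) stool();
translate([264, 292, 745]) ladder();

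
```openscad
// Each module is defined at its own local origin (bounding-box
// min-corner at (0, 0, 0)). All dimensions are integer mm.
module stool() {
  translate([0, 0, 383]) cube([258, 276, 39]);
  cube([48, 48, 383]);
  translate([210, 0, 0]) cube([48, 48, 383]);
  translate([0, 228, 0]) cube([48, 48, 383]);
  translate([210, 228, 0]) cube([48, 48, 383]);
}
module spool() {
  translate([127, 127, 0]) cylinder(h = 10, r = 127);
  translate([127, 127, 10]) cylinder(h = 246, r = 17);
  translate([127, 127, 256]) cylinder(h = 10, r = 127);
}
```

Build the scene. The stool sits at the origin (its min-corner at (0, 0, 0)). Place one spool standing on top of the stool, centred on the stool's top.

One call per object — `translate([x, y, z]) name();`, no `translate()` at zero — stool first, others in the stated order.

stool();
translate([2, 11, 422]) spool();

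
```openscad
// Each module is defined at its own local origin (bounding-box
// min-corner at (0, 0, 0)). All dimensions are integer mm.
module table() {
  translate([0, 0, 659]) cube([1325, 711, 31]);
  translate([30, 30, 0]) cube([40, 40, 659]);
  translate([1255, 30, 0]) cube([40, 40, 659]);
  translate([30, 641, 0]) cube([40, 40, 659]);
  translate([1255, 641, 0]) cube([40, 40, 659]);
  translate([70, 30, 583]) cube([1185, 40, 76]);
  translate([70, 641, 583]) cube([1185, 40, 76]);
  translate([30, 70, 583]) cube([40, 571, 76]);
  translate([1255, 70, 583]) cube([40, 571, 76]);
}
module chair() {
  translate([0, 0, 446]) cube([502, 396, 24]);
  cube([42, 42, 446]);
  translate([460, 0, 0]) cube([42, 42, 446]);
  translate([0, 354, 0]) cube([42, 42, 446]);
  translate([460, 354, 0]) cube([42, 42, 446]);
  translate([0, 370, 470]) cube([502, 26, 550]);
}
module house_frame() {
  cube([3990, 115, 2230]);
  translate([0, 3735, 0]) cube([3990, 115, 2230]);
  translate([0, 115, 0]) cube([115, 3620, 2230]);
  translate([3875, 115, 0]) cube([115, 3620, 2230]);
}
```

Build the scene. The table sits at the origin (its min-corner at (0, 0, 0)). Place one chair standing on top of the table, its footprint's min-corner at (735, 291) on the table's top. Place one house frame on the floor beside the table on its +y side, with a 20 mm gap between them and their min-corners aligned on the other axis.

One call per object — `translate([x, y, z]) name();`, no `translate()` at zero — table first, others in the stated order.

table();
translate([735, 291, 690]) chair();
translate([0, 731, 0]) house_frame();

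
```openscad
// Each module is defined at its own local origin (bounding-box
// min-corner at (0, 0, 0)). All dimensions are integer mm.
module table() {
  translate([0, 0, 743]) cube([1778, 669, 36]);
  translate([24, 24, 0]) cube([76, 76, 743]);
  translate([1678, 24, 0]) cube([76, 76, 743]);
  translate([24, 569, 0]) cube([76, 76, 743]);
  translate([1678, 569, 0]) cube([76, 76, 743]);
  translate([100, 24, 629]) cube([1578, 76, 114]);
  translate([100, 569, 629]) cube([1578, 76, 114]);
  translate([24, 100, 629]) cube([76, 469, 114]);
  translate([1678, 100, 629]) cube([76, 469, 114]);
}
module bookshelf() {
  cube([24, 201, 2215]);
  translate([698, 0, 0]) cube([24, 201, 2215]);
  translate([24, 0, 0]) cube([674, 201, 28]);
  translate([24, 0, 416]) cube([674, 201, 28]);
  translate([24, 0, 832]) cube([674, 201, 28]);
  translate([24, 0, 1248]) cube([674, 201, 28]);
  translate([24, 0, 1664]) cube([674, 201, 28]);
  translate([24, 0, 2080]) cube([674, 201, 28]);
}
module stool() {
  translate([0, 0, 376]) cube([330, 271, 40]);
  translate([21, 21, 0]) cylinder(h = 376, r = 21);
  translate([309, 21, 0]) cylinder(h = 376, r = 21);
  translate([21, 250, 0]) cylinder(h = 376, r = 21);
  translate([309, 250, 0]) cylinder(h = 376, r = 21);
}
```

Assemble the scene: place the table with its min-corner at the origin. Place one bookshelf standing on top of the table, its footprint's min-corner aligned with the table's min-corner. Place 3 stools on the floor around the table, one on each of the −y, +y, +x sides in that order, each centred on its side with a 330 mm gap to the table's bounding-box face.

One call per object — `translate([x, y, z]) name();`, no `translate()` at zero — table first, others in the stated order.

table();
translate([0, 0, 779]) bookshelf();
translate([724, -601, 0]) stool();
translate([724, 999, 0]) stool();
translate([2108, 199, 0]) stool();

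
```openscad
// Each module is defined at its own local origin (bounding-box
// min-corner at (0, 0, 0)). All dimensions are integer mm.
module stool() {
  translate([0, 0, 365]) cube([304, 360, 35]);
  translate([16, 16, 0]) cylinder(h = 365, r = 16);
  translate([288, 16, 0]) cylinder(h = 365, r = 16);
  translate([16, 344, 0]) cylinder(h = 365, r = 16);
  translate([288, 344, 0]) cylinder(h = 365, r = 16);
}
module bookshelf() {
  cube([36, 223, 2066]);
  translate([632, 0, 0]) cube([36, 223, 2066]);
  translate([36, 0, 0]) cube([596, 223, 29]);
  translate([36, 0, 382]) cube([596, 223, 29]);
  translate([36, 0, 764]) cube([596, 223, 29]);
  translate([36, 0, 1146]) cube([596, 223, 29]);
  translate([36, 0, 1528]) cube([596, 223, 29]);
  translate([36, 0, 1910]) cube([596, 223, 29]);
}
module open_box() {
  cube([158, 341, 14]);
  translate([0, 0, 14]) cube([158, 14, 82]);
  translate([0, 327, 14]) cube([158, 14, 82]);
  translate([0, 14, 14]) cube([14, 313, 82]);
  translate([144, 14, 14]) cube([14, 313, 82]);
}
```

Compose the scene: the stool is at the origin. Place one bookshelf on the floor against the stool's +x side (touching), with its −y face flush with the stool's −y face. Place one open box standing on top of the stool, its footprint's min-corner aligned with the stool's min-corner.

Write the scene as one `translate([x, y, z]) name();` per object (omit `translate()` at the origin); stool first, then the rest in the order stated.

stool();
translate([304, 0, 0]) bookshelf();
translate([0, 0, 400]) open_box();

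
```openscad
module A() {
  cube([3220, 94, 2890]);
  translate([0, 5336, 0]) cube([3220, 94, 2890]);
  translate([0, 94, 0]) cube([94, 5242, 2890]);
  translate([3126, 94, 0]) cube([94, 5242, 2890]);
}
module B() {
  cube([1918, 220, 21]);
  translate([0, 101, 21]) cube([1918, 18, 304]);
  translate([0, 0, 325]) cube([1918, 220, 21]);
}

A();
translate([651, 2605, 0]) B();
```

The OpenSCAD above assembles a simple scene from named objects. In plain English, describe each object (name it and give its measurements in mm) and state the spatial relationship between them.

A is the wall frame of a small rectangular building: four walls, each 2890 mm tall and 94 mm thick, enclosing a footprint 3220 mm (x) by 5430 mm (y) outside-to-outside, with no floor or roof. The front and back walls (the −y and +y sides) span the full width; the two side walls fit between them.

B is an I-beam lying along x, 1918 mm long. Overall section height 346 mm. Two flanges 220 mm wide (y) and 21 mm thick, one on the floor and one at the top; a web 18 mm thick runs between them, centred on the flange width.

The I-beam sits inside the house frame, centred.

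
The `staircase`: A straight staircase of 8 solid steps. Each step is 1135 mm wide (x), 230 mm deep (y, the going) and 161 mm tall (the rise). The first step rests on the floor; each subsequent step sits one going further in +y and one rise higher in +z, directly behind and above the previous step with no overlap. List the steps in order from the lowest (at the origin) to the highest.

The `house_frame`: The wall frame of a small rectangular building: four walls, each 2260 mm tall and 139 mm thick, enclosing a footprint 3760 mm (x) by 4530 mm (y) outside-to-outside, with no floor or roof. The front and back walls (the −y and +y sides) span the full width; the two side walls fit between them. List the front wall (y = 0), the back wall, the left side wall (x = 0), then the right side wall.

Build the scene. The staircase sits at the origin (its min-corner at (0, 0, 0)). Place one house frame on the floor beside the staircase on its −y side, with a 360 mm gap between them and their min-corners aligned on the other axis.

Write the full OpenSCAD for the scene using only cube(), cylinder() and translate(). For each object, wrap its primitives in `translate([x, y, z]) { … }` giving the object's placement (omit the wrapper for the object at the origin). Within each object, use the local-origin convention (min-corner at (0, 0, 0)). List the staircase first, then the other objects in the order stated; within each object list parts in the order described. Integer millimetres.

cube([1135, 230, 161]);
translate([0, 230, 161]) cube([1135, 230, 161]);
translate([0, 460, 322]) cube([1135, 230, 161]);
translate([0, 690, 483]) cube([1135, 230, 161]);
translate([0, 920, 644]) cube([1135, 230, 161]);
translate([0, 1150, 805]) cube([1135, 230, 161]);
translate([0, 1380, 966]) cube([1135, 230, 161]);
translate([0, 1610, 1127]) cube([1135, 230, 161]);
translate([0, -4890, 0]) {
  cube([3760, 139, 2260]);
  translate([0, 4391, 0]) cube([3760, 139, 2260]);
  translate([0, 139, 0]) cube([139, 4252, 2260]);
  translate([3621, 139, 0]) cube([139, 4252, 2260]);
}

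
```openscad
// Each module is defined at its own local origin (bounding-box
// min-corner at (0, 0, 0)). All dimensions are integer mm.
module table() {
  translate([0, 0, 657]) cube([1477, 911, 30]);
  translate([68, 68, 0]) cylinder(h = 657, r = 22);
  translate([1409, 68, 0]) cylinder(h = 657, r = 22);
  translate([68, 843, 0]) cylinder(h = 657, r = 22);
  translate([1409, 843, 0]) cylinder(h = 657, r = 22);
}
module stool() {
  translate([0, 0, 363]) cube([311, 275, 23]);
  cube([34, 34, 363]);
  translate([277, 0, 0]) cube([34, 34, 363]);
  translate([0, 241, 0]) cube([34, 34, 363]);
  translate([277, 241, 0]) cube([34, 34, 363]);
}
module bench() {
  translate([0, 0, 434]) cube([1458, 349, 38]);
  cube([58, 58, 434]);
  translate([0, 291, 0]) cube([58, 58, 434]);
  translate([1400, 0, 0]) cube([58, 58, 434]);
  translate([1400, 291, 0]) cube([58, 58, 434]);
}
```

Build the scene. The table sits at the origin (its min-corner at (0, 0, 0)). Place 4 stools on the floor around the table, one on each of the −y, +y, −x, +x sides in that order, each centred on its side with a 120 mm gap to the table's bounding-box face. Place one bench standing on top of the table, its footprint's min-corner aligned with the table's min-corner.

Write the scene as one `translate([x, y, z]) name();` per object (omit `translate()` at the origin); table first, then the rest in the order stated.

table();
translate([583, -395, 0]) stool();
translate([583, 1031, 0]) stool();
translate([-431, 318, 0]) stool();
translate([1597, 318, 0]) stool();
translate([0, 0, 687]) bench();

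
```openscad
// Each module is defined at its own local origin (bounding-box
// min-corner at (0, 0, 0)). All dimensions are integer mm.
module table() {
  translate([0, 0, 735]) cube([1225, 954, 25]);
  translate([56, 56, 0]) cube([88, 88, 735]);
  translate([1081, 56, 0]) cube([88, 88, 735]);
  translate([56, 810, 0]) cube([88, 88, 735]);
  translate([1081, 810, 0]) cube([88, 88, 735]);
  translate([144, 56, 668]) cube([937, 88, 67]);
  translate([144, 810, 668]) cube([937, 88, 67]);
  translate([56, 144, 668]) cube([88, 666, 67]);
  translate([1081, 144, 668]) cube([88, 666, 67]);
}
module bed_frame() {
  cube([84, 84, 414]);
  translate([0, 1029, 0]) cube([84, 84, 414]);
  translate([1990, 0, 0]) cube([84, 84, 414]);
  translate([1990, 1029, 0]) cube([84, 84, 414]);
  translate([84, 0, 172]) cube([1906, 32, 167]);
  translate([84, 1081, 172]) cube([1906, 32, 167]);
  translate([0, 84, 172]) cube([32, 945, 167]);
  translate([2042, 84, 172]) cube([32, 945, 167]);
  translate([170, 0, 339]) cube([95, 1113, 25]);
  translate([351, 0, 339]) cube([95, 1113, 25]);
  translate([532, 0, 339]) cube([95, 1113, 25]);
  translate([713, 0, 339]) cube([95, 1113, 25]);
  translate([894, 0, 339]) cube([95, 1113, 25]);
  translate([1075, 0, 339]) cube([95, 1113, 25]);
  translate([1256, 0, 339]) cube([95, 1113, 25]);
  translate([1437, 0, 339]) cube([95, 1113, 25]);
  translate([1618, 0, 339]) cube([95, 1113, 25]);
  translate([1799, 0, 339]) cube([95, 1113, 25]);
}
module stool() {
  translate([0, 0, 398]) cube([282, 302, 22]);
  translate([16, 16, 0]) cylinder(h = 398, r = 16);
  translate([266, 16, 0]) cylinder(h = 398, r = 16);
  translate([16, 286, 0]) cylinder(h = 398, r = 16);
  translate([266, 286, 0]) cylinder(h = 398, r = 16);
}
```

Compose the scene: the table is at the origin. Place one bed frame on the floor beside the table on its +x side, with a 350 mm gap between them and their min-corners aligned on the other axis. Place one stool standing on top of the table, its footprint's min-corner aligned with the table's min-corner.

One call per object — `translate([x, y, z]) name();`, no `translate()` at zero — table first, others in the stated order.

table();
translate([1575, 0, 0]) bed_frame();
translate([0, 0, 760]) stool();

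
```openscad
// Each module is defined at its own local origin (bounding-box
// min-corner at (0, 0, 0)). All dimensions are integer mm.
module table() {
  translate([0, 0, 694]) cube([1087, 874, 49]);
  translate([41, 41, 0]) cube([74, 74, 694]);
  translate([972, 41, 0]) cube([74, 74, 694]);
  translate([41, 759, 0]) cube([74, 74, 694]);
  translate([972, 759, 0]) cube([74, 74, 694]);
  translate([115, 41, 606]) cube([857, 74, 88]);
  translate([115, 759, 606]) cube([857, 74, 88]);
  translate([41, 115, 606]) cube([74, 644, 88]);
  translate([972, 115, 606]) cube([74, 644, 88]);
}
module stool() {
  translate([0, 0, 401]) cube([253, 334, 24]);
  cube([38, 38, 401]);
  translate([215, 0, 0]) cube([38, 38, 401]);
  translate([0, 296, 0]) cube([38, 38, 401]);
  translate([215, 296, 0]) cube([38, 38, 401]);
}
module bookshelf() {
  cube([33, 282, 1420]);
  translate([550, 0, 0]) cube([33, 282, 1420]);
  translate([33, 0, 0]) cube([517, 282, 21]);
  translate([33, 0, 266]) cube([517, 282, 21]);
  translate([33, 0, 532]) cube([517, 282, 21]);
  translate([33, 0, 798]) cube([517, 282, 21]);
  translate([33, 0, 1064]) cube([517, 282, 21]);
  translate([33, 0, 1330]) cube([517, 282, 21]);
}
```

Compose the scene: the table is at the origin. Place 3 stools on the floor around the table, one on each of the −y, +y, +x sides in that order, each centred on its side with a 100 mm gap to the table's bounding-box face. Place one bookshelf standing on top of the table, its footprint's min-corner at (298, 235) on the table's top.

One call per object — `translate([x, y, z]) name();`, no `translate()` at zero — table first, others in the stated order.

table();
translate([417, -434, 0]) stool();
translate([417, 974, 0]) stool();
translate([1187, 270, 0]) stool();
translate([298, 235, 743]) bookshelf();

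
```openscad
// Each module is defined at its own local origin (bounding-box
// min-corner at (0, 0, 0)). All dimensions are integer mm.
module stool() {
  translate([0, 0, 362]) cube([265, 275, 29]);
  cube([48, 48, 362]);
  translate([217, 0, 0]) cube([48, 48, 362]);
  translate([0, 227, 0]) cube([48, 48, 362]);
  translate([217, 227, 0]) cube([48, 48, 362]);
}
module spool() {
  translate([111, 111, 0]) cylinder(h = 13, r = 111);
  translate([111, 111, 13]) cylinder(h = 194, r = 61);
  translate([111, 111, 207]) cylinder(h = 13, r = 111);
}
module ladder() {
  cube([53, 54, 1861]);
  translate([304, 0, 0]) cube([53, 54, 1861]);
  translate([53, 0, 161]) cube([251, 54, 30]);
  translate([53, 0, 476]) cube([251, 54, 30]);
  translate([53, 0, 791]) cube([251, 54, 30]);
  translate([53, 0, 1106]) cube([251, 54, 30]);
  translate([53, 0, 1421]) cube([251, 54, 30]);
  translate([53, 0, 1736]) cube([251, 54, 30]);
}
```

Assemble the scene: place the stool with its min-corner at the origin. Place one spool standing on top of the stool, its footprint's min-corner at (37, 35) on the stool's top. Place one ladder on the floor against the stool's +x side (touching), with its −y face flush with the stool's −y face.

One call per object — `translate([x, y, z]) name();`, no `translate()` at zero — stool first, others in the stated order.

stool();
translate([37, 35, 391]) spool();
translate([265, 0, 0]) ladder();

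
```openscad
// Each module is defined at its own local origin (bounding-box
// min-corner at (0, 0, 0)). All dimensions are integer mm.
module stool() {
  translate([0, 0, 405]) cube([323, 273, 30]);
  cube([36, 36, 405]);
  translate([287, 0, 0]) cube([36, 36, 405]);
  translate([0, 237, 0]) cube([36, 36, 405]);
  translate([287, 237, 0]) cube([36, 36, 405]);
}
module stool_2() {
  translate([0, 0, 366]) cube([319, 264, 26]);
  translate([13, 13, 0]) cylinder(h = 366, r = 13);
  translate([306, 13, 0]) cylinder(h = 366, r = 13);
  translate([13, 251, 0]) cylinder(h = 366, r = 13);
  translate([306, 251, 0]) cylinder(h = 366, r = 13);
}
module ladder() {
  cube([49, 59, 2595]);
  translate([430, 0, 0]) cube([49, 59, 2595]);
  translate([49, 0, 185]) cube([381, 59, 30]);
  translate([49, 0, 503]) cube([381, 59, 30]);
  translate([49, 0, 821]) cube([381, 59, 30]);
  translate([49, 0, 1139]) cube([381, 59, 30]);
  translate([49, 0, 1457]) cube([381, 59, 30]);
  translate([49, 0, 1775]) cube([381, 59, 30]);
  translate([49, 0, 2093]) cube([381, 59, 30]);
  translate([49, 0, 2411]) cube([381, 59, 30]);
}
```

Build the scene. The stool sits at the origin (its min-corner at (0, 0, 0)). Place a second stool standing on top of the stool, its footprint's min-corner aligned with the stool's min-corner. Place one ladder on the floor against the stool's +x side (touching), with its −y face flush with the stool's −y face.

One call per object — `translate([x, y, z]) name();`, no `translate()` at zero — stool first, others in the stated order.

stool();
translate([0, 0, 435]) stool_2();
translate([323, 0, 0]) ladder();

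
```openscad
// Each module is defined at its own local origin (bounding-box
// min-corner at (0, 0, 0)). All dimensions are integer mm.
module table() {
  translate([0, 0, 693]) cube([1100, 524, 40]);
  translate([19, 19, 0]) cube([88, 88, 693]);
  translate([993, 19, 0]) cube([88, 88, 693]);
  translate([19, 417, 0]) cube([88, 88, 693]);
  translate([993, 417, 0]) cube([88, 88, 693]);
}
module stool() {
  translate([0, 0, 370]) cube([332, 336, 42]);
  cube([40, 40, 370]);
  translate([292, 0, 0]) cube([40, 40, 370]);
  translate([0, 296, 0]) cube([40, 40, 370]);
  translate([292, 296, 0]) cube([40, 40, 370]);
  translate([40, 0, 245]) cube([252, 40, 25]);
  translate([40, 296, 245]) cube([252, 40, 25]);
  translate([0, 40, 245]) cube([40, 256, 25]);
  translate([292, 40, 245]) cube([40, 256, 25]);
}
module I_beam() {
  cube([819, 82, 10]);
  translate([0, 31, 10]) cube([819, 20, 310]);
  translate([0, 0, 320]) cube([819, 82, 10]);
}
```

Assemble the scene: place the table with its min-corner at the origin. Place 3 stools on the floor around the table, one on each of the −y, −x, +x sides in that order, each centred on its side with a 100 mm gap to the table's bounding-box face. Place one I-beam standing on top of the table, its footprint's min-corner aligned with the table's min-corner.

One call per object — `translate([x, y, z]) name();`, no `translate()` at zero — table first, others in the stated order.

table();
translate([384, -436, 0]) stool();
translate([-432, 94, 0]) stool();
translate([1200, 94, 0]) stool();
translate([0, 0, 733]) I_beam();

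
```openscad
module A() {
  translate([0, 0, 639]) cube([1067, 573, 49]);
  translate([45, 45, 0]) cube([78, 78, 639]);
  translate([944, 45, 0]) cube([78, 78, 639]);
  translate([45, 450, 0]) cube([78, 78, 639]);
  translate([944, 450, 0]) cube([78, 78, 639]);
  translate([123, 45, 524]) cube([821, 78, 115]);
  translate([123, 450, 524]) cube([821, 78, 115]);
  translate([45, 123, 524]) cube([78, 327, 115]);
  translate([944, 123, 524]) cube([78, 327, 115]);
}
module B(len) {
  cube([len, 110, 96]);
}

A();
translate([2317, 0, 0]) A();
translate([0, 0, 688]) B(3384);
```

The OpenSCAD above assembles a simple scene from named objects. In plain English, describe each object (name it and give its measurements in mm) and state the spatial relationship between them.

A is a rectangular dining table. The top is 1067×573×49 mm with its upper surface at z = 688 mm. It stands on four 78×78 mm square legs, each inset 45 mm from the nearest pair of top edges, running from the floor to the underside of the top. Four apron rails, 78 mm thick and 115 mm tall, run between adjacent legs with their top edges flush with the underside of the top and their outer faces flush with the legs' outer faces.

B is a rectangular beam 3384 mm long (x), 110 mm deep (y), 96 mm thick (z).

The beam spans the tops of two tables placed 1250 mm apart, resting at z = 688 mm.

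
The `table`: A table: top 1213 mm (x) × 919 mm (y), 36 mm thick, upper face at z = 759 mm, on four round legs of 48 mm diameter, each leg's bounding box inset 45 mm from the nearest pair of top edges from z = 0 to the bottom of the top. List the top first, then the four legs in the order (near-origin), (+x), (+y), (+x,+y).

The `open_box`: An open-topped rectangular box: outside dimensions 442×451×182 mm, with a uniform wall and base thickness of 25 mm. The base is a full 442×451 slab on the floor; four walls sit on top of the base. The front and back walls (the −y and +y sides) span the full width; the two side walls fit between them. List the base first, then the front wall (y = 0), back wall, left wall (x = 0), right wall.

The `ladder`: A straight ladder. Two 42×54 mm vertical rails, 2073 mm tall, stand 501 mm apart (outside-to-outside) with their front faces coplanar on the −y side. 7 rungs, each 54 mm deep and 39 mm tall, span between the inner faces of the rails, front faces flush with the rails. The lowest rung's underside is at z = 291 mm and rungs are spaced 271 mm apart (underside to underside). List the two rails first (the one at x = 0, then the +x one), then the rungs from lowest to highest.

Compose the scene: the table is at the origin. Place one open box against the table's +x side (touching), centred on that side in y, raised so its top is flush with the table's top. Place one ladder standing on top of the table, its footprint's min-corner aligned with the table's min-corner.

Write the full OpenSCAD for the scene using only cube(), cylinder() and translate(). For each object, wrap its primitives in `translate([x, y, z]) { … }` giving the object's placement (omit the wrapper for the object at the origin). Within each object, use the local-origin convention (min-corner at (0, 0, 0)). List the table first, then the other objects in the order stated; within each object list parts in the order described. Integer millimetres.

translate([0, 0, 723]) cube([1213, 919, 36]);
translate([69, 69, 0]) cylinder(h = 723, r = 24);
translate([1144, 69, 0]) cylinder(h = 723, r = 24);
translate([69, 850, 0]) cylinder(h = 723, r = 24);
translate([1144, 850, 0]) cylinder(h = 723, r = 24);
translate([1213, 234, 577]) {
  cube([442, 451, 25]);
  translate([0, 0, 25]) cube([442, 25, 157]);
  translate([0, 426, 25]) cube([442, 25, 157]);
  translate([0, 25, 25]) cube([25, 401, 157]);
  translate([417, 25, 25]) cube([25, 401, 157]);
}
translate([0, 0, 759]) {
  cube([42, 54, 2073]);
  translate([459, 0, 0]) cube([42, 54, 2073]);
  translate([42, 0, 291]) cube([417, 54, 39]);
  translate([42, 0, 562]) cube([417, 54, 39]);
  translate([42, 0, 833]) cube([417, 54, 39]);
  translate([42, 0, 1104]) cube([417, 54, 39]);
  translate([42, 0, 1375]) cube([417, 54, 39]);
  translate([42, 0, 1646]) cube([417, 54, 39]);
  translate([42, 0, 1917]) cube([417, 54, 39]);
}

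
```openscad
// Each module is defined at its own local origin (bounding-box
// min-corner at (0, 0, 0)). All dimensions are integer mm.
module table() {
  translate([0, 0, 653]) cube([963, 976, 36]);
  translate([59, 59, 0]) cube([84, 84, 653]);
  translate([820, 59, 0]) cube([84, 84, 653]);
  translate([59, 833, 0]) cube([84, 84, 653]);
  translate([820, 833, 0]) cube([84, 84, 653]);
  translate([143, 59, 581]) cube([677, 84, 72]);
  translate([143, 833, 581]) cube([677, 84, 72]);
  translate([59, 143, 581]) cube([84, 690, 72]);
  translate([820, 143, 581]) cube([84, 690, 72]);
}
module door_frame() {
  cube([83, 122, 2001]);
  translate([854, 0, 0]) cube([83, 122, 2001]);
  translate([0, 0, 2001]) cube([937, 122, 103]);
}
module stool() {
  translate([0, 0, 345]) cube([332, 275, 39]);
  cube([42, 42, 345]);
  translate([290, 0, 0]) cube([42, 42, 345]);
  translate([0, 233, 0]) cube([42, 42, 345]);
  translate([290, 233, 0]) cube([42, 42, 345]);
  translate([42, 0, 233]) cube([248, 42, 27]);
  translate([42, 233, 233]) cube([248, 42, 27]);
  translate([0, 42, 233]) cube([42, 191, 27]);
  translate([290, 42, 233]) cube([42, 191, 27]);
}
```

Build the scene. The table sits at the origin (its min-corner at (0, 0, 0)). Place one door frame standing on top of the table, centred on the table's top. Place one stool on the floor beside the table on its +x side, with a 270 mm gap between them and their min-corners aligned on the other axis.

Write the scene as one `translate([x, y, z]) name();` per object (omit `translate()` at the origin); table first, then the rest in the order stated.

table();
translate([13, 427, 689]) door_frame();
translate([1233, 0, 0]) stool();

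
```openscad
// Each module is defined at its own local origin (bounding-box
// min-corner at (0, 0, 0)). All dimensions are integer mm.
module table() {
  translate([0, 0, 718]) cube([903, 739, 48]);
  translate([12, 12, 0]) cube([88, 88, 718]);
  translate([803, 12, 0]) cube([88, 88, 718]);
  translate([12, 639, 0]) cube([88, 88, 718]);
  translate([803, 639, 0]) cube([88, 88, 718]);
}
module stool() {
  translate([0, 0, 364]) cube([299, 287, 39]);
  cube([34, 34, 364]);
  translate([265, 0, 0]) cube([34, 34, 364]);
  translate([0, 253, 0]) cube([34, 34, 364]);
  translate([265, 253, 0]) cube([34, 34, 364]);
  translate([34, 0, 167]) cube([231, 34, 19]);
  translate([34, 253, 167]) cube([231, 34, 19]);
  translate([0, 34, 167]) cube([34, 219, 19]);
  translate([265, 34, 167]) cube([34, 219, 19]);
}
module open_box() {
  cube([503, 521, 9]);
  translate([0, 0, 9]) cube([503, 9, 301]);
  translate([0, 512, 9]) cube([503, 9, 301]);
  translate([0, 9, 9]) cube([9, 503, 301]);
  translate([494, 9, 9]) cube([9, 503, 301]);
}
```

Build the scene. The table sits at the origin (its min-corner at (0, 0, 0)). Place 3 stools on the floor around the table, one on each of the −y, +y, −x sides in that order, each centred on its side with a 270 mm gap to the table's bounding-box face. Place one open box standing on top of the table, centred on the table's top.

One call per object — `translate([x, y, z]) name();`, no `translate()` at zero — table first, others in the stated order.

table();
translate([302, -557, 0]) stool();
translate([302, 1009, 0]) stool();
translate([-569, 226, 0]) stool();
translate([200, 109, 766]) open_box();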